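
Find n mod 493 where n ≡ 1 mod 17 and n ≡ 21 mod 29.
M = 17 × 29 = 493. M₁ = 29, y₁ ≡ 10 mod 17. M₂ = 17, y₂ ≡ 12 mod 29. n = 1×29×10 + 21×17×12 ≡ 137 mod 493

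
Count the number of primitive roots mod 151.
There are φ(151-1) = φ(150) = 40 primitive roots modulo 151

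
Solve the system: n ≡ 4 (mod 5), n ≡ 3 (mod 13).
M = 5 × 13 = 65. M₁ = 13, y₁ ≡ 2 (mod 5). M₂ = 5, y₂ ≡ 8 (mod 13). n = 4×13×2 + 3×5×8 ≡ 29 (mod 65)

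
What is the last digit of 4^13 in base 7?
Using Fermat: 4^{6} ≡ 1 (mod 7). 13 ≡ 1 (mod 6). So 4^{13} ≡ 4^{1} ≡ 4 (mod 7)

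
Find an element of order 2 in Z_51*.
16 has order 2 mod 51 since 16^{2} ≡ 1 mod 51 and no smaller power works.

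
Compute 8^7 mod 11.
By repeated squaring (mod 11): 8^{1}≡8, 8^{2}≡9, 8^{4}≡4. Then 8^{7} = 8^{4+2+1} ≡ 4 × 9 × 8 ≡ 2 (mod 11)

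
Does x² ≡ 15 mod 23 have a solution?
By Euler's criterion: 15^{11} ≡ 22 mod 23. Since this equals -1 (≡ 22), 15 is not a QR.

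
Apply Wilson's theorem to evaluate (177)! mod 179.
(178)! = (177)! × (178) ≡ -1 mod 179. So (177)! ≡ -1 × (178)^(-1) ≡ (-1)×(-1) = 1 mod 179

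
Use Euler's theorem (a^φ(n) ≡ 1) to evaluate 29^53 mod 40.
By Euler: 29^{16} ≡ 1 (mod 40) since gcd(29, 40) = 1. 53 = 3×16 + 5. So 29^{53} ≡ 29^{5} ≡ 29 (mod 40)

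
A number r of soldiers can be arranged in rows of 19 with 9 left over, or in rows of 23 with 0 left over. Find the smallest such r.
M = 19 × 23 = 437. M₁ = 23, y₁ ≡ 5 mod 19. M₂ = 19, y₂ ≡ 17 mod 23. r = 9×23×5 + 0×19×17 ≡ 161 mod 437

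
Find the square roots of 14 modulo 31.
The square roots of 14 mod 31 are 18 and 13. Verify: 18² = 324 ≡ 14 mod 31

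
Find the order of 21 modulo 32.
Powers of 21 mod 32: 21^1≡21, 21^2≡25, 21^3≡13, 21^4≡17, 21^5≡5, 21^6≡9, 21^7≡29, 21^8≡1. ord_32(21) = 8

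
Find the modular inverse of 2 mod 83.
Since 83 is prime, by Fermat 2^(-1) ≡ 2^{81} ≡ 42 mod 83. Verify: 2 × 42 = 84 ≡ 1 mod 83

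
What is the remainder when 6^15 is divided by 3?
By repeated squaring mod 3: 6^{1}≡0, 6^{2}≡0, 6^{4}≡0, 6^{8}≡0. Then 6^{15} = 6^{8+4+2+1} ≡ 0 × 0 × 0 × 0 ≡ 0 mod 3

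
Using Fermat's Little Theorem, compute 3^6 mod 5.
By Fermat: 3^{4} ≡ 1 (mod 5). So 3^{6} = 3^{4} · 3^{2} ≡ 3^{2} ≡ 4 (mod 5)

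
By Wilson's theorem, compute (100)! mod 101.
By Wilson's theorem, (100)! ≡ -1 ≡ 100 mod 101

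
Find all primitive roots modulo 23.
There are φ(22) = 10 primitive roots mod 23: {5, 7, 10, 11, 14, 15, 17, 19, 20, 21}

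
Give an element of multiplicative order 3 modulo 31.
5 has order 3 mod 31 since 5^{3} ≡ 1 (mod 31) and no smaller power works.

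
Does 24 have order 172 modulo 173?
24^{86} ≡ 1 mod 173 and 86 < 172, so ord_173(24) = 86 ≠ 172 and 24 is not a primitive root.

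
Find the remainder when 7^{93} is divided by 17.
By Fermat: 7^{16} ≡ 1 (mod 17). 93 = 5×16 + 13. So 7^{93} ≡ 7^{13} ≡ 6 (mod 17)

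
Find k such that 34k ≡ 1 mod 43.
Since 43 is prime, by Fermat 34^(-1) ≡ 34^{41} ≡ 19 mod 43. Verify: 34 × 19 = 646 ≡ 1 mod 43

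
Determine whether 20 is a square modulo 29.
By Euler's criterion: 20^{14} ≡ 1 (mod 29). Since this equals 1, 20 is a QR.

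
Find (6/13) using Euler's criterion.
(6/13) = 6^{6} mod 13 = -1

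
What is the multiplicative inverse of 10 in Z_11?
Since 11 is prime, by Fermat 10^(-1) ≡ 10^{9} ≡ 10 (mod 11). Verify: 10 × 10 = 100 ≡ 1 (mod 11)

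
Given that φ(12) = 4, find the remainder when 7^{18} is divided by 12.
By Euler: 7^{4} ≡ 1 mod 12 since gcd(7, 12) = 1. 18 = 4×4 + 2. So 7^{18} ≡ 7^{2} ≡ 1 mod 12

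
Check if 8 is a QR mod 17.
By Euler's criterion: 8^{8} ≡ 1 mod 17. Since this equals 1, 8 is a QR.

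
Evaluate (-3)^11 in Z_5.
Using Fermat: (-3)^{4} ≡ 1 (mod 5). 11 ≡ 3 (mod 4). So (-3)^{11} ≡ (-3)^{3} ≡ 3 (mod 5)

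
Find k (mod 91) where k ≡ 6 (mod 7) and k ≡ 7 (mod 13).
M = 7 × 13 = 91. M₁ = 13, y₁ ≡ 6 (mod 7). M₂ = 7, y₂ ≡ 2 (mod 13). k = 6×13×6 + 7×7×2 ≡ 20 (mod 91)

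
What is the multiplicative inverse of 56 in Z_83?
Since 83 is prime, by Fermat 56^(-1) ≡ 56^{81} ≡ 43 mod 83. Verify: 56 × 43 = 2408 ≡ 1 mod 83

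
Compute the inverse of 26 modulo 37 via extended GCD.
Extended GCD: 26(10) + 37(-7) = 1. So 26^(-1) ≡ 10 mod 37. Verify: 26 × 10 = 260 ≡ 1 mod 37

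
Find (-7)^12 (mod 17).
By repeated squaring (mod 17): (-7)^{1}≡10, (-7)^{2}≡15, (-7)^{4}≡4, (-7)^{8}≡16. Then (-7)^{12} = (-7)^{8+4} ≡ 16 × 4 ≡ 13 (mod 17)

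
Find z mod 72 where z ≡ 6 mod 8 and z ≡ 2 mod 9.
M = 8 × 9 = 72. M₁ = 9, y₁ ≡ 1 mod 8. M₂ = 8, y₂ ≡ 8 mod 9. z = 6×9×1 + 2×8×8 ≡ 38 mod 72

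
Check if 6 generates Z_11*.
ord_11(6) divides 10. For each prime q|10: 6^{5}≡10, 6^{2}≡3, none ≡ 1. So 6 has order 10 and is a primitive root mod 11.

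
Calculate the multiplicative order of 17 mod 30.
Powers of 17 mod 30: 17^1≡17, 17^2≡19, 17^3≡23, 17^4≡1. ord_30(17) = 4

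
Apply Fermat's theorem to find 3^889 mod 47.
By Fermat: 3^{46} ≡ 1 mod 47. 889 ≡ 15 mod 46. So 3^{889} ≡ 3^{15} ≡ 42 mod 47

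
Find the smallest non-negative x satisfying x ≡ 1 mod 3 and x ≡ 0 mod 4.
M = 3 × 4 = 12. M₁ = 4, y₁ ≡ 1 mod 3. M₂ = 3, y₂ ≡ 3 mod 4. x = 1×4×1 + 0×3×3 ≡ 4 mod 12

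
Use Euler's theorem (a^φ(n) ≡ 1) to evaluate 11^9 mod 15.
By Euler: 11^{8} ≡ 1 mod 15 since gcd(11, 15) = 1. 9 = 1×8 + 1. So 11^{9} ≡ 11^{1} ≡ 11 mod 15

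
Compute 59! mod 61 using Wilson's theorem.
(60)! = (59)! × (60) ≡ -1 mod 61. So (59)! ≡ -1 × (60)^(-1) ≡ (-1)×(-1) = 1 mod 61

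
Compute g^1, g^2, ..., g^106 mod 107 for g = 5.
5^1, 5^2, ..., 5^{106} mod 107: [5, 25, 18, 90, 22, 3, 15, 75, 54, 56, 66, 9, 45, 11, 55, 61, 91, 27, 28, 33, 58, 76, 59, 81, 84, 99, 67, 14, 70, 29, 38, 83, 94, 42, 103, 87, 7, 35, 68, 19, 95, 47, 21, 105, 97, 57, 71, 34, 63, 101, 77, 64, 106, 102, 82, 89, 17, 85, 104, 92, 32, 53, 51, 41, 98, 62, 96, 52, 46, 16, 80, 79, 74, 49, 31, 48, 26, 23, 8, 40, 93, 37, 78, 69, 24, 13, 65, 4, 20, 100, 72, 39, 88, 12, 60, 86, 2, 10, 50, 36, 73, 44, 6, 30, 43, 1]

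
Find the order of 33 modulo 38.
Powers of 33 mod 38: 33^1≡33, 33^2≡25, 33^3≡27, 33^4≡17, 33^5≡29, 33^6≡7, 33^7≡3, 33^8≡23, 33^9≡37, 33^10≡5, 33^11≡13, 33^12≡11, 33^13≡21, 33^14≡9, 33^15≡31, 33^16≡35, 33^17≡15, 33^18≡1. ord_38(33) = 18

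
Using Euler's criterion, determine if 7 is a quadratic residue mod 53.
By Euler's criterion: 7^{26} ≡ 1 (mod 53). Since this equals 1, 7 is a QR.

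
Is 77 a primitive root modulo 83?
77^{41} ≡ 1 (mod 83) and 41 < 82, so ord_83(77) = 41 ≠ 82 and 77 is not a primitive root.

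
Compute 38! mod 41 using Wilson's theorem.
(40)! = (38)! × (39) × (40) ≡ -1 mod 41. So (38)! ≡ -1 × [(40)(39)]^(-1) ≡ 20 mod 41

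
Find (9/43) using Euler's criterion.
(9/43) = 9^{21} mod 43 = 1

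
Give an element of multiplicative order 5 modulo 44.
5 has order 5 mod 44 since 5^{5} ≡ 1 (mod 44) and no smaller power works.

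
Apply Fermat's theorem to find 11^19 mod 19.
By Fermat: 11^{18} ≡ 1 mod 19. So 11^{19} = 11^{18} · 11^{1} ≡ 11^{1} ≡ 11 mod 19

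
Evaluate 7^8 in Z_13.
By repeated squaring mod 13: 7^{1}≡7, 7^{2}≡10, 7^{4}≡9, 7^{8}≡3. So 7^{8} ≡ 3 mod 13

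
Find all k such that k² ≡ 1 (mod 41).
The square roots of 1 mod 41 are 1 and 40. Verify: 1² = 1 ≡ 1 (mod 41)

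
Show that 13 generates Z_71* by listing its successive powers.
13^1, 13^2, ..., 13^{70} mod 71: [13, 27, 67, 19, 34, 16, 66, 6, 7, 20, 47, 43, 62, 25, 41, 36, 42, 49, 69, 45, 17, 8, 33, 3, 39, 10, 59, 57, 31, 48, 56, 18, 21, 60, 70, 58, 44, 4, 52, 37, 55, 5, 65, 64, 51, 24, 28, 9, 46, 30, 35, 29, 22, 2, 26, 54, 63, 38, 68, 32, 61, 12, 14, 40, 23, 15, 53, 50, 11, 1]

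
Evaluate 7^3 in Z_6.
7^{3} = 343 ≡ 1 (mod 6)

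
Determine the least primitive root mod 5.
g = 2. Powers: [2, 4, 3, 1] generates all 4 non-zero residues.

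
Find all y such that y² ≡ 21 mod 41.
The square roots of 21 mod 41 are 12 and 29. Verify: 12² = 144 ≡ 21 mod 41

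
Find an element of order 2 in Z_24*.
11 has order 2 mod 24 since 11^{2} ≡ 1 (mod 24) and no smaller power works.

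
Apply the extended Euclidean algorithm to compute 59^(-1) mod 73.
Extended GCD: 59(26) + 73(-21) = 1. So 59^(-1) ≡ 26 mod 73. Verify: 59 × 26 = 1534 ≡ 1 mod 73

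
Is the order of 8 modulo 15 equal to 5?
Powers of 8 mod 15: 8^1≡8, 8^2≡4, 8^3≡2, 8^4≡1. Already 8^4≡1, so the order is 4 < 5. No, the actual order is 4.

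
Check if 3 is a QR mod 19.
By Euler's criterion: 3^{9} ≡ 18 (mod 19). Since this equals -1 (≡ 18), 3 is not a QR.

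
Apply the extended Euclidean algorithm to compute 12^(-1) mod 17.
Extended GCD: 12(-7) + 17(5) = 1. So 12^(-1) ≡ -7 ≡ 10 mod 17. Verify: 12 × 10 = 120 ≡ 1 mod 17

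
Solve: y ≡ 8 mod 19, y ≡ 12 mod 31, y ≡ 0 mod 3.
M = 19 × 31 × 3 = 1767. M₁ = 93, y₁ ≡ 9 mod 19. M₂ = 57, y₂ ≡ 6 mod 31. M₃ = 589, y₃ ≡ 1 mod 3. y = 8×93×9 + 12×57×6 + 0×589×1 ≡ 198 mod 1767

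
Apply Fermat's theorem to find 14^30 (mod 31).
By Fermat's Little Theorem, 14^{30} ≡ 1 (mod 31) since 31 is prime and gcd(14, 31) = 1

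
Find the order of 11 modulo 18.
Powers of 11 mod 18: 11^1≡11, 11^2≡13, 11^3≡17, 11^4≡7, 11^5≡5, 11^6≡1. ord_18(11) = 6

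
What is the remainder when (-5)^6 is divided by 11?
By repeated squaring mod 11: (-5)^{1}≡6, (-5)^{2}≡3, (-5)^{4}≡9. Then (-5)^{6} = (-5)^{4+2} ≡ 9 × 3 ≡ 5 mod 11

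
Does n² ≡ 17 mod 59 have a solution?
By Euler's criterion: 17^{29} ≡ 1 mod 59. Since this equals 1, 17 is a QR.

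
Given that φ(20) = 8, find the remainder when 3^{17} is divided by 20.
By Euler: 3^{8} ≡ 1 (mod 20) since gcd(3, 20) = 1. 17 = 2×8 + 1. So 3^{17} ≡ 3^{1} ≡ 3 (mod 20)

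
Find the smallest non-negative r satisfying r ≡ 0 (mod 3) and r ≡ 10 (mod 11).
M = 3 × 11 = 33. M₁ = 11, y₁ ≡ 2 (mod 3). M₂ = 3, y₂ ≡ 4 (mod 11). r = 0×11×2 + 10×3×4 ≡ 21 (mod 33)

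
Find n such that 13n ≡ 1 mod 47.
Since 47 is prime, by Fermat 13^(-1) ≡ 13^{45} ≡ 29 mod 47. Verify: 13 × 29 = 377 ≡ 1 mod 47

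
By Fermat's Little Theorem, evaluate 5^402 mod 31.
By Fermat: 5^{30} ≡ 1 (mod 31). 402 ≡ 12 (mod 30). So 5^{402} ≡ 5^{12} ≡ 1 (mod 31)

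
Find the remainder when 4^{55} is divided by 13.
By Fermat: 4^{12} ≡ 1 mod 13. 55 = 4×12 + 7. So 4^{55} ≡ 4^{7} ≡ 4 mod 13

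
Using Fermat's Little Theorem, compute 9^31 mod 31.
By Fermat: 9^{30} ≡ 1 (mod 31). So 9^{31} = 9^{30} · 9^{1} ≡ 9^{1} ≡ 9 (mod 31)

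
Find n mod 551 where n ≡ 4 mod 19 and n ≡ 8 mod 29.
M = 19 × 29 = 551. M₁ = 29, y₁ ≡ 2 mod 19. M₂ = 19, y₂ ≡ 26 mod 29. n = 4×29×2 + 8×19×26 ≡ 327 mod 551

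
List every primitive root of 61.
There are φ(60) = 16 primitive roots mod 61: {2, 6, 7, 10, 17, 18, 26, 30, 31, 35, 43, 44, 51, 54, 55, 59}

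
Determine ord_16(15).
Powers of 15 mod 16: 15^1≡15, 15^2≡1. So the order of 15 is 2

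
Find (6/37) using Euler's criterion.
(6/37) = 6^{18} mod 37 = -1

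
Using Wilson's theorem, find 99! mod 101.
(100)! = (99)! × (100) ≡ -1 (mod 101). So (99)! ≡ -1 × (100)^(-1) ≡ (-1)×(-1) = 1 (mod 101)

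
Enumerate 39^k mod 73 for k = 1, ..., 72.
39^1, 39^2, ..., 39^{72} mod 73: [39, 61, 43, 71, 68, 24, 60, 4, 10, 25, 26, 65, 53, 23, 21, 16, 40, 27, 31, 41, 66, 19, 11, 64, 14, 35, 51, 18, 45, 3, 44, 37, 56, 67, 58, 72, 34, 12, 30, 2, 5, 49, 13, 69, 63, 48, 47, 8, 20, 50, 52, 57, 33, 46, 42, 32, 7, 54, 62, 9, 59, 38, 22, 55, 28, 70, 29, 36, 17, 6, 15, 1]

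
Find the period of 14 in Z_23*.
Powers of 14 mod 23: 14^1≡14, 14^2≡12, 14^3≡7, 14^4≡6, 14^5≡15, 14^6≡3, 14^7≡19, 14^8≡13, 14^9≡21, 14^10≡18, 14^11≡22, 14^12≡9, 14^13≡11, 14^14≡16, 14^15≡17, 14^16≡8, 14^17≡20, 14^18≡4, 14^19≡10, 14^20≡2, 14^21≡5, 14^22≡1. So the order of 14 is 22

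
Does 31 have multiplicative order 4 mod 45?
Powers of 31 mod 45: 31^1≡31, 31^2≡16, 31^3≡1. Already 31^3≡1, so the order is 3 < 4. No, the actual order is 3.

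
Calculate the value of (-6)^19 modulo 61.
By repeated squaring (mod 61): (-6)^{1}≡55, (-6)^{2}≡36, (-6)^{4}≡15, (-6)^{8}≡42, (-6)^{16}≡56. Then (-6)^{19} = (-6)^{16+2+1} ≡ 56 × 36 × 55 ≡ 43 (mod 61)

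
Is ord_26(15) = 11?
Powers of 15 mod 26: 15^1≡15, 15^2≡17, 15^3≡21, 15^4≡3, 15^5≡19, 15^6≡25, 15^7≡11, 15^8≡9, 15^9≡5, 15^10≡23, 15^11≡7, 15^12≡1. 15^11≡7≢1, so ord ≠ 11. No, the actual order is 12.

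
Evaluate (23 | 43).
(23/43) = 23^{21} mod 43 = 1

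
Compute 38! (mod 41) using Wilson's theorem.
(40)! = (38)! × (39) × (40) ≡ -1 (mod 41). So (38)! ≡ -1 × [(40)(39)]^(-1) ≡ 20 (mod 41)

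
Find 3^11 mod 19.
By repeated squaring mod 19: 3^{1}≡3, 3^{2}≡9, 3^{4}≡5, 3^{8}≡6. Then 3^{11} = 3^{8+2+1} ≡ 6 × 9 × 3 ≡ 10 mod 19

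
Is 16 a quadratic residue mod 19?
By Euler's criterion: 16^{9} ≡ 1 mod 19. Since this equals 1, 16 is a QR.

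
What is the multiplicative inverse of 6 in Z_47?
Since 47 is prime, by Fermat 6^(-1) ≡ 6^{45} ≡ 8 mod 47. Verify: 6 × 8 = 48 ≡ 1 mod 47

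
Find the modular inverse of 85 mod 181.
Since 181 is prime, by Fermat 85^(-1) ≡ 85^{179} ≡ 115 (mod 181). Verify: 85 × 115 = 9775 ≡ 1 (mod 181)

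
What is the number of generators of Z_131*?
Number of primitive roots mod 131 = φ(p-1) = φ(130) = 48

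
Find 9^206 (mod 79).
Using Fermat: 9^{78} ≡ 1 (mod 79). 206 ≡ 50 (mod 78). So 9^{206} ≡ 9^{50} ≡ 51 (mod 79)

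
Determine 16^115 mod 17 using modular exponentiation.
Using Fermat: 16^{16} ≡ 1 (mod 17). 115 ≡ 3 (mod 16). So 16^{115} ≡ 16^{3} ≡ 16 (mod 17)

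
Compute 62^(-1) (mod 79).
Since 79 is prime, by Fermat 62^(-1) ≡ 62^{77} ≡ 65 (mod 79). Verify: 62 × 65 = 4030 ≡ 1 (mod 79)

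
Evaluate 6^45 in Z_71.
By repeated squaring (mod 71): 6^{1}≡6, 6^{2}≡36, 6^{4}≡18, 6^{8}≡40, 6^{16}≡38, 6^{32}≡24. Then 6^{45} = 6^{32+8+4+1} ≡ 24 × 40 × 18 × 6 ≡ 20 (mod 71)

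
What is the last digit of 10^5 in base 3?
Using Fermat: 10^{2} ≡ 1 (mod 3). 5 ≡ 1 (mod 2). So 10^{5} ≡ 10^{1} ≡ 1 (mod 3)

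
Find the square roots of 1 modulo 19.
The square roots of 1 mod 19 are 1 and 18. Verify: 1² = 1 ≡ 1 (mod 19)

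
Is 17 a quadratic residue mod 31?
By Euler's criterion: 17^{15} ≡ 30 (mod 31). Since this equals -1 (≡ 30), 17 is not a QR.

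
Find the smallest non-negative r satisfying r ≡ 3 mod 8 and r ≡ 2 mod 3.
M = 8 × 3 = 24. M₁ = 3, y₁ ≡ 3 mod 8. M₂ = 8, y₂ ≡ 2 mod 3. r = 3×3×3 + 2×8×2 ≡ 11 mod 24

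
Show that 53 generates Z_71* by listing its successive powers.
53^1, 53^2, ..., 53^{70} mod 71: [53, 40, 61, 38, 26, 29, 46, 24, 65, 37, 44, 60, 56, 57, 39, 8, 69, 36, 62, 20, 66, 19, 13, 50, 23, 12, 68, 54, 22, 30, 28, 64, 55, 4, 70, 18, 31, 10, 33, 45, 42, 25, 47, 6, 34, 27, 11, 15, 14, 32, 63, 2, 35, 9, 51, 5, 52, 58, 21, 48, 59, 3, 17, 49, 41, 43, 7, 16, 67, 1]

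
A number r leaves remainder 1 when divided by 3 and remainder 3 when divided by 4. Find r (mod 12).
M = 3 × 4 = 12. M₁ = 4, y₁ ≡ 1 (mod 3). M₂ = 3, y₂ ≡ 3 (mod 4). r = 1×4×1 + 3×3×3 ≡ 7 (mod 12)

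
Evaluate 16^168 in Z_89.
Using Fermat: 16^{88} ≡ 1 (mod 89). 168 ≡ 80 (mod 88). So 16^{168} ≡ 16^{80} ≡ 2 (mod 89)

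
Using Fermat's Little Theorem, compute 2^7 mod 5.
By Fermat: 2^{4} ≡ 1 mod 5. So 2^{7} = 2^{4} · 2^{3} ≡ 2^{3} ≡ 3 mod 5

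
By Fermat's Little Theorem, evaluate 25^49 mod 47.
By Fermat: 25^{46} ≡ 1 (mod 47). So 25^{49} = 25^{46} · 25^{3} ≡ 25^{3} ≡ 21 (mod 47)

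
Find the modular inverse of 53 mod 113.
Since 113 is prime, by Fermat 53^(-1) ≡ 53^{111} ≡ 32 mod 113. Verify: 53 × 32 = 1696 ≡ 1 mod 113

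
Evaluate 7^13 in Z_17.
By repeated squaring (mod 17): 7^{1}≡7, 7^{2}≡15, 7^{4}≡4, 7^{8}≡16. Then 7^{13} = 7^{8+4+1} ≡ 16 × 4 × 7 ≡ 6 (mod 17)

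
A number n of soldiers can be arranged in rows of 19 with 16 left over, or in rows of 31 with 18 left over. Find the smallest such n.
M = 19 × 31 = 589. M₁ = 31, y₁ ≡ 8 mod 19. M₂ = 19, y₂ ≡ 18 mod 31. n = 16×31×8 + 18×19×18 ≡ 111 mod 589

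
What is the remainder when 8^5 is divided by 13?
By repeated squaring mod 13: 8^{1}≡8, 8^{2}≡12, 8^{4}≡1. Then 8^{5} = 8^{4+1} ≡ 1 × 8 ≡ 8 mod 13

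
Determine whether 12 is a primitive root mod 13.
12^{2} ≡ 1 (mod 13) and 2 < 12, so ord_13(12) = 2 ≠ 12 and 12 is not a primitive root.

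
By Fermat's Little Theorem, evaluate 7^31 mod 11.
By Fermat: 7^{10} ≡ 1 (mod 11). 31 = 3×10 + 1. So 7^{31} ≡ 7^{1} ≡ 7 (mod 11)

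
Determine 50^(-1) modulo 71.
Since 71 is prime, by Fermat 50^(-1) ≡ 50^{69} ≡ 27 (mod 71). Verify: 50 × 27 = 1350 ≡ 1 (mod 71)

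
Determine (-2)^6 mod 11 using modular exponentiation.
By repeated squaring mod 11: (-2)^{1}≡9, (-2)^{2}≡4, (-2)^{4}≡5. Then (-2)^{6} = (-2)^{4+2} ≡ 5 × 4 ≡ 9 mod 11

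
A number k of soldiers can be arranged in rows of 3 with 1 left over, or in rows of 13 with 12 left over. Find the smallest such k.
M = 3 × 13 = 39. M₁ = 13, y₁ ≡ 1 (mod 3). M₂ = 3, y₂ ≡ 9 (mod 13). k = 1×13×1 + 12×3×9 ≡ 25 (mod 39)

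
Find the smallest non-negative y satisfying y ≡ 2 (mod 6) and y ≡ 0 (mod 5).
M = 6 × 5 = 30. M₁ = 5, y₁ ≡ 5 (mod 6). M₂ = 6, y₂ ≡ 1 (mod 5). y = 2×5×5 + 0×6×1 ≡ 20 (mod 30)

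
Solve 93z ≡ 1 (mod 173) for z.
Since 173 is prime, by Fermat 93^(-1) ≡ 93^{171} ≡ 80 (mod 173). Verify: 93 × 80 = 7440 ≡ 1 (mod 173)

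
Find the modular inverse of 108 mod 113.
Since 113 is prime, by Fermat 108^(-1) ≡ 108^{111} ≡ 45 mod 113. Verify: 108 × 45 = 4860 ≡ 1 mod 113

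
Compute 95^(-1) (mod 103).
Since 103 is prime, by Fermat 95^(-1) ≡ 95^{101} ≡ 90 (mod 103). Verify: 95 × 90 = 8550 ≡ 1 (mod 103)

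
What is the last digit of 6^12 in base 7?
Using Fermat: 6^{6} ≡ 1 mod 7. 12 ≡ 0 mod 6. So 6^{12} ≡ 6^{0} ≡ 1 mod 7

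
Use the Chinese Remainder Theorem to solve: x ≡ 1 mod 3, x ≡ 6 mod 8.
M = 3 × 8 = 24. M₁ = 8, y₁ ≡ 2 mod 3. M₂ = 3, y₂ ≡ 3 mod 8. x = 1×8×2 + 6×3×3 ≡ 22 mod 24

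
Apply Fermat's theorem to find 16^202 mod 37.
By Fermat: 16^{36} ≡ 1 mod 37. 202 ≡ 22 mod 36. So 16^{202} ≡ 16^{22} ≡ 9 mod 37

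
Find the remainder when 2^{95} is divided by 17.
By Fermat: 2^{16} ≡ 1 (mod 17). 95 = 5×16 + 15. So 2^{95} ≡ 2^{15} ≡ 9 (mod 17)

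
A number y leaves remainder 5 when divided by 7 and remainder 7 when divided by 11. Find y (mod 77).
M = 7 × 11 = 77. M₁ = 11, y₁ ≡ 2 (mod 7). M₂ = 7, y₂ ≡ 8 (mod 11). y = 5×11×2 + 7×7×8 ≡ 40 (mod 77)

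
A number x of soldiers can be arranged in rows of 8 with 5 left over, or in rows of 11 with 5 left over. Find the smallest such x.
M = 8 × 11 = 88. M₁ = 11, y₁ ≡ 3 mod 8. M₂ = 8, y₂ ≡ 7 mod 11. x = 5×11×3 + 5×8×7 ≡ 5 mod 88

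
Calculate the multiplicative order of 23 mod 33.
Powers of 23 mod 33: 23^1≡23, 23^2≡1. Order = 2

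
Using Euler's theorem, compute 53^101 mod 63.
By Euler: 53^{36} ≡ 1 (mod 63) since gcd(53, 63) = 1. 101 = 2×36 + 29. So 53^{101} ≡ 53^{29} ≡ 44 (mod 63)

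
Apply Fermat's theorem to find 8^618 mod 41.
By Fermat: 8^{40} ≡ 1 mod 41. 618 ≡ 18 mod 40. So 8^{618} ≡ 8^{18} ≡ 25 mod 41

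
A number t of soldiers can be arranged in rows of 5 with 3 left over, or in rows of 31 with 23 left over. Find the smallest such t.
M = 5 × 31 = 155. M₁ = 31, y₁ ≡ 1 mod 5. M₂ = 5, y₂ ≡ 25 mod 31. t = 3×31×1 + 23×5×25 ≡ 23 mod 155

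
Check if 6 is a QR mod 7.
By Euler's criterion: 6^{3} ≡ 6 (mod 7). Since this equals -1 (≡ 6), 6 is not a QR.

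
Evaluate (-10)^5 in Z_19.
By repeated squaring mod 19: (-10)^{1}≡9, (-10)^{2}≡5, (-10)^{4}≡6. Then (-10)^{5} = (-10)^{4+1} ≡ 6 × 9 ≡ 16 mod 19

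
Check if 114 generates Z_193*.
ord_193(114) divides 192. For each prime q|192: 114^{96}≡192, 114^{64}≡108, none ≡ 1. So 114 has order 192 and is a primitive root mod 193.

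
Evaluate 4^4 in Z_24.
4^{4} = 256 ≡ 16 mod 24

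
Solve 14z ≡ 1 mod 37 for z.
Since 37 is prime, by Fermat 14^(-1) ≡ 14^{35} ≡ 8 mod 37. Verify: 14 × 8 = 112 ≡ 1 mod 37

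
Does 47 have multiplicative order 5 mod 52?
Powers of 47 mod 52: 47^1≡47, 47^2≡25, 47^3≡31, 47^4≡1. Already 47^4≡1, so the order is 4 < 5. No, the actual order is 4.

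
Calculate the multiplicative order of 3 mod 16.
Powers of 3 mod 16: 3^1≡3, 3^2≡9, 3^3≡11, 3^4≡1. So the order of 3 is 4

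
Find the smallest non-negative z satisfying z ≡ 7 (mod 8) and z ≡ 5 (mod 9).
M = 8 × 9 = 72. M₁ = 9, y₁ ≡ 1 (mod 8). M₂ = 8, y₂ ≡ 8 (mod 9). z = 7×9×1 + 5×8×8 ≡ 23 (mod 72)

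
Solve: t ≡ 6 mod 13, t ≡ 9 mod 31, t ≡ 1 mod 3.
M = 13 × 31 × 3 = 1209. M₁ = 93, y₁ ≡ 7 mod 13. M₂ = 39, y₂ ≡ 4 mod 31. M₃ = 403, y₃ ≡ 1 mod 3. t = 6×93×7 + 9×39×4 + 1×403×1 ≡ 877 mod 1209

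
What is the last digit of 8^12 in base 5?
Using Fermat: 8^{4} ≡ 1 (mod 5). 12 ≡ 0 (mod 4). So 8^{12} ≡ 8^{0} ≡ 1 (mod 5)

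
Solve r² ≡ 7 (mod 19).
The square roots of 7 mod 19 are 11 and 8. Verify: 11² = 121 ≡ 7 (mod 19)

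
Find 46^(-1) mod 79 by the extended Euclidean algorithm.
Extended GCD: 46(-12) + 79(7) = 1. So 46^(-1) ≡ -12 ≡ 67 mod 79. Verify: 46 × 67 = 3082 ≡ 1 mod 79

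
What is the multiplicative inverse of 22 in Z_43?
Since 43 is prime, by Fermat 22^(-1) ≡ 22^{41} ≡ 2 mod 43. Verify: 22 × 2 = 44 ≡ 1 mod 43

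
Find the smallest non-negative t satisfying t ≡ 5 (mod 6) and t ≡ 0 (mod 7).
M = 6 × 7 = 42. M₁ = 7, y₁ ≡ 1 (mod 6). M₂ = 6, y₂ ≡ 6 (mod 7). t = 5×7×1 + 0×6×6 ≡ 35 (mod 42)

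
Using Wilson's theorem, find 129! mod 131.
(130)! = (129)! × (130) ≡ -1 (mod 131). So (129)! ≡ -1 × (130)^(-1) ≡ (-1)×(-1) = 1 (mod 131)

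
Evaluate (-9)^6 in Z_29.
By repeated squaring (mod 29): (-9)^{1}≡20, (-9)^{2}≡23, (-9)^{4}≡7. Then (-9)^{6} = (-9)^{4+2} ≡ 7 × 23 ≡ 16 (mod 29)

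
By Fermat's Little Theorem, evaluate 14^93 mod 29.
By Fermat: 14^{28} ≡ 1 mod 29. 93 = 3×28 + 9. So 14^{93} ≡ 14^{9} ≡ 3 mod 29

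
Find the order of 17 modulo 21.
Powers of 17 mod 21: 17^1≡17, 17^2≡16, 17^3≡20, 17^4≡4, 17^5≡5, 17^6≡1. ord_21(17) = 6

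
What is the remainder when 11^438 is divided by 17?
Using Fermat: 11^{16} ≡ 1 mod 17. 438 ≡ 6 mod 16. So 11^{438} ≡ 11^{6} ≡ 8 mod 17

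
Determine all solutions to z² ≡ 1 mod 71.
The square roots of 1 mod 71 are 1 and 70. Verify: 1² = 1 ≡ 1 mod 71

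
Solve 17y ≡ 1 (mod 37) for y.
Since 37 is prime, by Fermat 17^(-1) ≡ 17^{35} ≡ 24 (mod 37). Verify: 17 × 24 = 408 ≡ 1 (mod 37)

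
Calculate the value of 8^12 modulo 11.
Using Fermat: 8^{10} ≡ 1 mod 11. 12 ≡ 2 mod 10. So 8^{12} ≡ 8^{2} ≡ 9 mod 11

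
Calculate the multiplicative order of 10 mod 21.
Powers of 10 mod 21: 10^1≡10, 10^2≡16, 10^3≡13, 10^4≡4, 10^5≡19, 10^6≡1. ord_21(10) = 6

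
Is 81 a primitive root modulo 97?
81^{12} ≡ 1 mod 97 and 12 < 96, so ord_97(81) = 12 ≠ 96 and 81 is not a primitive root.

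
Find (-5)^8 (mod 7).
Using Fermat: (-5)^{6} ≡ 1 (mod 7). 8 ≡ 2 (mod 6). So (-5)^{8} ≡ (-5)^{2} ≡ 4 (mod 7)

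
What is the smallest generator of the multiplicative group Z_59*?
g = 2. For each prime q|58: 2^{29}≡58, 2^{2}≡4, none ≡ 1, so ord_59(2) = 58 and 2 is a primitive root.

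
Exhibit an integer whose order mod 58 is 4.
17 has order 4 mod 58 since 17^{4} ≡ 1 mod 58 and no smaller power works.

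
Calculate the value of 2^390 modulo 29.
Using Fermat: 2^{28} ≡ 1 (mod 29). 390 ≡ 26 (mod 28). So 2^{390} ≡ 2^{26} ≡ 22 (mod 29)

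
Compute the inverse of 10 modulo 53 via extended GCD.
Extended GCD: 10(16) + 53(-3) = 1. So 10^(-1) ≡ 16 mod 53. Verify: 10 × 16 = 160 ≡ 1 mod 53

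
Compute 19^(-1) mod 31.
Since 31 is prime, by Fermat 19^(-1) ≡ 19^{29} ≡ 18 mod 31. Verify: 19 × 18 = 342 ≡ 1 mod 31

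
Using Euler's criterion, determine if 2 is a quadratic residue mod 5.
By Euler's criterion: 2^{2} ≡ 4 mod 5. Since this equals -1 (≡ 4), 2 is not a QR.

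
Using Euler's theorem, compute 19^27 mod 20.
By Euler: 19^{8} ≡ 1 mod 20 since gcd(19, 20) = 1. 27 = 3×8 + 3. So 19^{27} ≡ 19^{3} ≡ 19 mod 20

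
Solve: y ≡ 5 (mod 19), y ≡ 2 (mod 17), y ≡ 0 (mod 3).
M = 19 × 17 × 3 = 969. M₁ = 51, y₁ ≡ 3 (mod 19). M₂ = 57, y₂ ≡ 3 (mod 17). M₃ = 323, y₃ ≡ 2 (mod 3). y = 5×51×3 + 2×57×3 + 0×323×2 ≡ 138 (mod 969)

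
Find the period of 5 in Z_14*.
Powers of 5 mod 14: 5^1≡5, 5^2≡11, 5^3≡13, 5^4≡9, 5^5≡3, 5^6≡1. ord_14(5) = 6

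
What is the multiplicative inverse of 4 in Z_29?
Since 29 is prime, by Fermat 4^(-1) ≡ 4^{27} ≡ 22 mod 29. Verify: 4 × 22 = 88 ≡ 1 mod 29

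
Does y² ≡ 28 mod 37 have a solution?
By Euler's criterion: 28^{18} ≡ 1 mod 37. Since this equals 1, 28 is a QR.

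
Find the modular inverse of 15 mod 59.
Since 59 is prime, by Fermat 15^(-1) ≡ 15^{57} ≡ 4 mod 59. Verify: 15 × 4 = 60 ≡ 1 mod 59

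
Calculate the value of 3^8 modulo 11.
By repeated squaring (mod 11): 3^{1}≡3, 3^{2}≡9, 3^{4}≡4, 3^{8}≡5. So 3^{8} ≡ 5 (mod 11)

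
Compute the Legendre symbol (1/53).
(1/53) = 1^{26} mod 53 = 1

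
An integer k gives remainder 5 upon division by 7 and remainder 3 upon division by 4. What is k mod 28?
M = 7 × 4 = 28. M₁ = 4, y₁ ≡ 2 mod 7. M₂ = 7, y₂ ≡ 3 mod 4. k = 5×4×2 + 3×7×3 ≡ 19 mod 28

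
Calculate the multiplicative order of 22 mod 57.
Powers of 22 mod 57: 22^1≡22, 22^2≡28, 22^3≡46, 22^4≡43, 22^5≡34, 22^6≡7, 22^7≡40, 22^8≡25, 22^9≡37, 22^10≡16, 22^11≡10, 22^12≡49, 22^13≡52, 22^14≡4, 22^15≡31, 22^16≡55, 22^17≡13, 22^18≡1. So the order of 22 is 18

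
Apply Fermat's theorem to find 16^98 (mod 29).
By Fermat: 16^{28} ≡ 1 (mod 29). 98 = 3×28 + 14. So 16^{98} ≡ 16^{14} ≡ 1 (mod 29)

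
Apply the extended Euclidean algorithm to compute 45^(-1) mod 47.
Extended GCD: 45(23) + 47(-22) = 1. So 45^(-1) ≡ 23 mod 47. Verify: 45 × 23 = 1035 ≡ 1 mod 47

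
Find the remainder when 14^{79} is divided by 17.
By Fermat: 14^{16} ≡ 1 mod 17. 79 = 4×16 + 15. So 14^{79} ≡ 14^{15} ≡ 11 mod 17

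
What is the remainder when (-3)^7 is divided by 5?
Using Fermat: (-3)^{4} ≡ 1 (mod 5). 7 ≡ 3 (mod 4). So (-3)^{7} ≡ (-3)^{3} ≡ 3 (mod 5)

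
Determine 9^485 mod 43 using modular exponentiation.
Using Fermat: 9^{42} ≡ 1 mod 43. 485 ≡ 23 mod 42. So 9^{485} ≡ 9^{23} ≡ 38 mod 43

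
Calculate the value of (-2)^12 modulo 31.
By repeated squaring (mod 31): (-2)^{1}≡29, (-2)^{2}≡4, (-2)^{4}≡16, (-2)^{8}≡8. Then (-2)^{12} = (-2)^{8+4} ≡ 8 × 16 ≡ 4 (mod 31)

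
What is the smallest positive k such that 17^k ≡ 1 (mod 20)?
Powers of 17 mod 20: 17^1≡17, 17^2≡9, 17^3≡13, 17^4≡1. Order = 4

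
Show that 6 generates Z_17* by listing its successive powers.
6^1, 6^2, ..., 6^{16} mod 17: [6, 2, 12, 4, 7, 8, 14, 16, 11, 15, 5, 13, 10, 9, 3, 1]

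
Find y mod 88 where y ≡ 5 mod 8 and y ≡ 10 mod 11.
M = 8 × 11 = 88. M₁ = 11, y₁ ≡ 3 mod 8. M₂ = 8, y₂ ≡ 7 mod 11. y = 5×11×3 + 10×8×7 ≡ 21 mod 88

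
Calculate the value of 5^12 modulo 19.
By repeated squaring mod 19: 5^{1}≡5, 5^{2}≡6, 5^{4}≡17, 5^{8}≡4. Then 5^{12} = 5^{8+4} ≡ 4 × 17 ≡ 11 mod 19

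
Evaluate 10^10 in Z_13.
By repeated squaring mod 13: 10^{1}≡10, 10^{2}≡9, 10^{4}≡3, 10^{8}≡9. Then 10^{10} = 10^{8+2} ≡ 9 × 9 ≡ 3 mod 13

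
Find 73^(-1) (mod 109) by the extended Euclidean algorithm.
Extended GCD: 73(3) + 109(-2) = 1. So 73^(-1) ≡ 3 (mod 109). Verify: 73 × 3 = 219 ≡ 1 (mod 109)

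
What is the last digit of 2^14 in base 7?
Using Fermat: 2^{6} ≡ 1 (mod 7). 14 ≡ 2 (mod 6). So 2^{14} ≡ 2^{2} ≡ 4 (mod 7)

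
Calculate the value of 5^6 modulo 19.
By repeated squaring mod 19: 5^{1}≡5, 5^{2}≡6, 5^{4}≡17. Then 5^{6} = 5^{4+2} ≡ 17 × 6 ≡ 7 mod 19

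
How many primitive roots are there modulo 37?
Number of primitive roots mod 37 = φ(p-1) = φ(36) = 12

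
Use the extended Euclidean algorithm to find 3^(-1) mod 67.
Extended GCD: 3(-22) + 67(1) = 1. So 3^(-1) ≡ -22 ≡ 45 mod 67. Verify: 3 × 45 = 135 ≡ 1 mod 67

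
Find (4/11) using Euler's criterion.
(4/11) = 4^{5} mod 11 = 1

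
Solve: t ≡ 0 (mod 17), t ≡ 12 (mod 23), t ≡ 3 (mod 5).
M = 17 × 23 × 5 = 1955. M₁ = 115, y₁ ≡ 4 (mod 17). M₂ = 85, y₂ ≡ 13 (mod 23). M₃ = 391, y₃ ≡ 1 (mod 5). t = 0×115×4 + 12×85×13 + 3×391×1 ≡ 748 (mod 1955)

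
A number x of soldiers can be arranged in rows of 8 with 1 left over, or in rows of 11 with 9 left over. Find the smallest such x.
M = 8 × 11 = 88. M₁ = 11, y₁ ≡ 3 mod 8. M₂ = 8, y₂ ≡ 7 mod 11. x = 1×11×3 + 9×8×7 ≡ 9 mod 88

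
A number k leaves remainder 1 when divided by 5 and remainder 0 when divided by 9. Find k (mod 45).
M = 5 × 9 = 45. M₁ = 9, y₁ ≡ 4 (mod 5). M₂ = 5, y₂ ≡ 2 (mod 9). k = 1×9×4 + 0×5×2 ≡ 36 (mod 45)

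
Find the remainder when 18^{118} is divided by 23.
By Fermat: 18^{22} ≡ 1 (mod 23). 118 = 5×22 + 8. So 18^{118} ≡ 18^{8} ≡ 16 (mod 23)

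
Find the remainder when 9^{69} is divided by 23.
By Fermat: 9^{22} ≡ 1 (mod 23). 69 = 3×22 + 3. So 9^{69} ≡ 9^{3} ≡ 16 (mod 23)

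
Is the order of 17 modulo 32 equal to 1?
Powers of 17 mod 32: 17^1≡17, 17^2≡1. 17^1≡17≢1, so ord ≠ 1. No, the actual order is 2.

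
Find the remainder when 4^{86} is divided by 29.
By Fermat: 4^{28} ≡ 1 (mod 29). 86 = 3×28 + 2. So 4^{86} ≡ 4^{2} ≡ 16 (mod 29)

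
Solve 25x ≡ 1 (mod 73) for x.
Since 73 is prime, by Fermat 25^(-1) ≡ 25^{71} ≡ 38 (mod 73). Verify: 25 × 38 = 950 ≡ 1 (mod 73)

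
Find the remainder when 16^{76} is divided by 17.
By Fermat: 16^{16} ≡ 1 mod 17. 76 = 4×16 + 12. So 16^{76} ≡ 16^{12} ≡ 1 mod 17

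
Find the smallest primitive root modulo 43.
g = 3. Powers: [3, 9, 27, 38, 28, 41, ...] generates all 42 non-zero residues.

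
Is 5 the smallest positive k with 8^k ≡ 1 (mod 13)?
Powers of 8 mod 13: 8^1≡8, 8^2≡12, 8^3≡5, 8^4≡1. Already 8^4≡1, so the order is 4 < 5. No, the actual order is 4.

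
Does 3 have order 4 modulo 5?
ord_5(3) divides 4. For each prime q|4: 3^{2}≡4, none ≡ 1. So 3 has order 4 and is a primitive root mod 5.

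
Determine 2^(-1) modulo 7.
Since 7 is prime, by Fermat 2^(-1) ≡ 2^{5} ≡ 4 (mod 7). Verify: 2 × 4 = 8 ≡ 1 (mod 7)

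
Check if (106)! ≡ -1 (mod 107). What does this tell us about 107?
(106)! mod 107 = 106. Since this equals -1 (mod 107), Wilson confirms 107 is prime.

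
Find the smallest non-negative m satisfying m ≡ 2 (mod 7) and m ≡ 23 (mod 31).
M = 7 × 31 = 217. M₁ = 31, y₁ ≡ 5 (mod 7). M₂ = 7, y₂ ≡ 9 (mod 31). m = 2×31×5 + 23×7×9 ≡ 23 (mod 217)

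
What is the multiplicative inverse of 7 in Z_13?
Since 13 is prime, by Fermat 7^(-1) ≡ 7^{11} ≡ 2 mod 13. Verify: 7 × 2 = 14 ≡ 1 mod 13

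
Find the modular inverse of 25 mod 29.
Since 29 is prime, by Fermat 25^(-1) ≡ 25^{27} ≡ 7 (mod 29). Verify: 25 × 7 = 175 ≡ 1 (mod 29)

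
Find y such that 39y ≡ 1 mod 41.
Since 41 is prime, by Fermat 39^(-1) ≡ 39^{39} ≡ 20 mod 41. Verify: 39 × 20 = 780 ≡ 1 mod 41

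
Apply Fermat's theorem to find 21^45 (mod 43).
By Fermat: 21^{42} ≡ 1 (mod 43). So 21^{45} = 21^{42} · 21^{3} ≡ 21^{3} ≡ 16 (mod 43)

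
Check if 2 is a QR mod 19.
By Euler's criterion: 2^{9} ≡ 18 mod 19. Since this equals -1 (≡ 18), 2 is not a QR.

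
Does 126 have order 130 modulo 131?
ord_131(126) divides 130. For each prime q|130: 126^{65}≡130, 126^{26}≡53, 126^{10}≡99, none ≡ 1. So 126 has order 130 and is a primitive root mod 131.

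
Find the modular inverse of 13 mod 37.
Since 37 is prime, by Fermat 13^(-1) ≡ 13^{35} ≡ 20 (mod 37). Verify: 13 × 20 = 260 ≡ 1 (mod 37)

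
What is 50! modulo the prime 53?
(52)! = (50)! × (51) × (52) ≡ -1 (mod 53). So (50)! ≡ -1 × [(52)(51)]^(-1) ≡ 26 (mod 53)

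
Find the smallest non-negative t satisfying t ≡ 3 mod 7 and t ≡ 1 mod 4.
M = 7 × 4 = 28. M₁ = 4, y₁ ≡ 2 mod 7. M₂ = 7, y₂ ≡ 3 mod 4. t = 3×4×2 + 1×7×3 ≡ 17 mod 28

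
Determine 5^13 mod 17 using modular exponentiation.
By repeated squaring (mod 17): 5^{1}≡5, 5^{2}≡8, 5^{4}≡13, 5^{8}≡16. Then 5^{13} = 5^{8+4+1} ≡ 16 × 13 × 5 ≡ 3 (mod 17)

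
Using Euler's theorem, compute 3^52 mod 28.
By Euler: 3^{12} ≡ 1 mod 28 since gcd(3, 28) = 1. 52 = 4×12 + 4. So 3^{52} ≡ 3^{4} ≡ 25 mod 28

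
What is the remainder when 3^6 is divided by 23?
By repeated squaring (mod 23): 3^{1}≡3, 3^{2}≡9, 3^{4}≡12. Then 3^{6} = 3^{4+2} ≡ 12 × 9 ≡ 16 (mod 23)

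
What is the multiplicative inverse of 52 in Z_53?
Since 53 is prime, by Fermat 52^(-1) ≡ 52^{51} ≡ 52 mod 53. Verify: 52 × 52 = 2704 ≡ 1 mod 53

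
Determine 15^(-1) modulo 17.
Since 17 is prime, by Fermat 15^(-1) ≡ 15^{15} ≡ 8 mod 17. Verify: 15 × 8 = 120 ≡ 1 mod 17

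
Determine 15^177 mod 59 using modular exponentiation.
Using Fermat: 15^{58} ≡ 1 (mod 59). 177 ≡ 3 (mod 58). So 15^{177} ≡ 15^{3} ≡ 12 (mod 59)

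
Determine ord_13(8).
Powers of 8 mod 13: 8^1≡8, 8^2≡12, 8^3≡5, 8^4≡1. Order = 4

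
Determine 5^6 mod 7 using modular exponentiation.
Using Fermat: 5^{6} ≡ 1 (mod 7). 6 ≡ 0 (mod 6). So 5^{6} ≡ 5^{0} ≡ 1 (mod 7)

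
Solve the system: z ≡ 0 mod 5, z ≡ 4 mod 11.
M = 5 × 11 = 55. M₁ = 11, y₁ ≡ 1 mod 5. M₂ = 5, y₂ ≡ 9 mod 11. z = 0×11×1 + 4×5×9 ≡ 15 mod 55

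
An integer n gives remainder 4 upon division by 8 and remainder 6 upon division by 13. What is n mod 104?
M = 8 × 13 = 104. M₁ = 13, y₁ ≡ 5 mod 8. M₂ = 8, y₂ ≡ 5 mod 13. n = 4×13×5 + 6×8×5 ≡ 84 mod 104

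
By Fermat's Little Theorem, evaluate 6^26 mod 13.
By Fermat: 6^{12} ≡ 1 mod 13. 26 = 2×12 + 2. So 6^{26} ≡ 6^{2} ≡ 10 mod 13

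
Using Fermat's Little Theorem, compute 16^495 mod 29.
By Fermat: 16^{28} ≡ 1 (mod 29). 495 ≡ 19 (mod 28). So 16^{495} ≡ 16^{19} ≡ 23 (mod 29)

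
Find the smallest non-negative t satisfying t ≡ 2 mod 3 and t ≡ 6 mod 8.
M = 3 × 8 = 24. M₁ = 8, y₁ ≡ 2 mod 3. M₂ = 3, y₂ ≡ 3 mod 8. t = 2×8×2 + 6×3×3 ≡ 14 mod 24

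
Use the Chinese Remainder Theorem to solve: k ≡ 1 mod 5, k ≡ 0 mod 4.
M = 5 × 4 = 20. M₁ = 4, y₁ ≡ 4 mod 5. M₂ = 5, y₂ ≡ 1 mod 4. k = 1×4×4 + 0×5×1 ≡ 16 mod 20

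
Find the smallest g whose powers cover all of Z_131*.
g = 2. Powers: [2, 4, 8, 16, 32, 64, 128, ...] generates all 130 non-zero residues.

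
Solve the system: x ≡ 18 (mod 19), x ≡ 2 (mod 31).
M = 19 × 31 = 589. M₁ = 31, y₁ ≡ 8 (mod 19). M₂ = 19, y₂ ≡ 18 (mod 31). x = 18×31×8 + 2×19×18 ≡ 436 (mod 589)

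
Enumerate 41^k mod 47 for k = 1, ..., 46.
41^1, 41^2, ..., 41^{46} mod 47: [41, 36, 19, 27, 26, 32, 43, 24, 44, 18, 33, 37, 13, 16, 45, 12, 22, 9, 40, 42, 30, 8, 46, 6, 11, 28, 20, 21, 15, 4, 23, 3, 29, 14, 10, 34, 31, 2, 35, 25, 38, 7, 5, 17, 39, 1]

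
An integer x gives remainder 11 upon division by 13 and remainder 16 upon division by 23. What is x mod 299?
M = 13 × 23 = 299. M₁ = 23, y₁ ≡ 4 mod 13. M₂ = 13, y₂ ≡ 16 mod 23. x = 11×23×4 + 16×13×16 ≡ 154 mod 299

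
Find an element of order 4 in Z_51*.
4 has order 4 mod 51 since 4^{4} ≡ 1 (mod 51) and no smaller power works.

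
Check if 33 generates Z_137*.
ord_137(33) divides 136. For each prime q|136: 33^{68}≡136, 33^{8}≡72, none ≡ 1. So 33 has order 136 and is a primitive root mod 137.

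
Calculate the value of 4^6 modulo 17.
By repeated squaring (mod 17): 4^{1}≡4, 4^{2}≡16, 4^{4}≡1. Then 4^{6} = 4^{4+2} ≡ 1 × 16 ≡ 16 (mod 17)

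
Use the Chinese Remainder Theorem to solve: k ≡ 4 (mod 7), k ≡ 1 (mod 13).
M = 7 × 13 = 91. M₁ = 13, y₁ ≡ 6 (mod 7). M₂ = 7, y₂ ≡ 2 (mod 13). k = 4×13×6 + 1×7×2 ≡ 53 (mod 91)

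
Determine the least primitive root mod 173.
g = 2. Powers: [2, 4, 8, 16, 32, 64, ...] generates all 172 non-zero residues.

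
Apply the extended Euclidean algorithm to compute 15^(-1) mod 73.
Extended GCD: 15(-34) + 73(7) = 1. So 15^(-1) ≡ -34 ≡ 39 mod 73. Verify: 15 × 39 = 585 ≡ 1 mod 73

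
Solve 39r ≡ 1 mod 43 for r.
Since 43 is prime, by Fermat 39^(-1) ≡ 39^{41} ≡ 32 mod 43. Verify: 39 × 32 = 1248 ≡ 1 mod 43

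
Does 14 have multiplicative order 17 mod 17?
Powers of 14 mod 17: 14^1≡14, 14^2≡9, 14^3≡7, 14^4≡13, 14^5≡12, 14^6≡15, 14^7≡6, 14^8≡16, 14^9≡3, 14^10≡8, 14^11≡10, 14^12≡4, 14^13≡5, 14^14≡2, 14^15≡11, 14^16≡1. Already 14^16≡1, so the order is 16 < 17. No, the actual order is 16.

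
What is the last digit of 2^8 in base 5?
Using Fermat: 2^{4} ≡ 1 (mod 5). 8 ≡ 0 (mod 4). So 2^{8} ≡ 2^{0} ≡ 1 (mod 5)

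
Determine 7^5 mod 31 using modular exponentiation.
By repeated squaring mod 31: 7^{1}≡7, 7^{2}≡18, 7^{4}≡14. Then 7^{5} = 7^{4+1} ≡ 14 × 7 ≡ 5 mod 31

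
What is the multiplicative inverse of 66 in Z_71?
Since 71 is prime, by Fermat 66^(-1) ≡ 66^{69} ≡ 14 (mod 71). Verify: 66 × 14 = 924 ≡ 1 (mod 71)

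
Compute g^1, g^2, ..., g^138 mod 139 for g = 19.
19^1, 19^2, ..., 19^{138} mod 139: [19, 83, 48, 78, 92, 80, 130, 107, 87, 124, 132, 6, 114, 81, 10, 51, 135, 63, 85, 86, 105, 49, 97, 36, 128, 69, 60, 28, 115, 100, 93, 99, 74, 16, 26, 77, 73, 136, 82, 29, 134, 44, 2, 38, 27, 96, 17, 45, 21, 121, 75, 35, 109, 125, 12, 89, 23, 20, 102, 131, 126, 31, 33, 71, 98, 55, 72, 117, 138, 120, 56, 91, 61, 47, 59, 9, 32, 52, 15, 7, 133, 25, 58, 129, 88, 4, 76, 54, 53, 34, 90, 42, 103, 11, 70, 79, 111, 24, 39, 46, 40, 65, 123, 113, 62, 66, 3, 57, 110, 5, 95, 137, 101, 112, 43, 122, 94, 118, 18, 64, 104, 30, 14, 127, 50, 116, 119, 37, 8, 13, 108, 106, 68, 41, 84, 67, 22, 1]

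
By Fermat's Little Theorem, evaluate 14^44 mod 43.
By Fermat: 14^{42} ≡ 1 (mod 43). So 14^{44} = 14^{42} · 14^{2} ≡ 14^{2} ≡ 24 (mod 43)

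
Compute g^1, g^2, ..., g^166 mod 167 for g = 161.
161^1, 161^2, ..., 161^{166} mod 167: [161, 36, 118, 127, 73, 63, 123, 97, 86, 152, 90, 128, 67, 99, 74, 57, 159, 48, 46, 58, 153, 84, 164, 18, 59, 147, 120, 115, 145, 132, 43, 76, 45, 64, 117, 133, 37, 112, 163, 24, 23, 29, 160, 42, 82, 9, 113, 157, 60, 141, 156, 66, 105, 38, 106, 32, 142, 150, 102, 56, 165, 12, 95, 98, 80, 21, 41, 88, 140, 162, 30, 154, 78, 33, 136, 19, 53, 16, 71, 75, 51, 28, 166, 6, 131, 49, 40, 94, 104, 44, 70, 81, 15, 77, 39, 100, 68, 93, 110, 8, 119, 121, 109, 14, 83, 3, 149, 108, 20, 47, 52, 22, 35, 124, 91, 122, 103, 50, 34, 130, 55, 4, 143, 144, 138, 7, 125, 85, 158, 54, 10, 107, 26, 11, 101, 62, 129, 61, 135, 25, 17, 65, 111, 2, 155, 72, 69, 87, 146, 126, 79, 27, 5, 137, 13, 89, 134, 31, 148, 114, 151, 96, 92, 116, 139, 1]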